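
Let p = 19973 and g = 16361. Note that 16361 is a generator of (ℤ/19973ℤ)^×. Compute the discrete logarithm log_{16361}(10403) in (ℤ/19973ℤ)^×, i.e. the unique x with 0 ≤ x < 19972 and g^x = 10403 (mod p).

11817

Baby-step giant-step with m = ceil(sqrt(19972)) = 142.
Baby table (16361^j mod 19973 for j=0..141):
  0:1  1:16361  2:4175  3:19488  4:14169  5:12371  6:15522  7:18720
  8:11938  9:1651  10:8515  11:2240  12:18158  13:4636  14:12115  15:1463
  16:8489  17:16260  18:9473  19:17246  20:3235  21:19358  22:4377  23:8892
  24:18653  25:14266  26:1548  27:1064  28:11621  29:8194  30:3258  31:16174
  32:537  33:17710  34:4999  35:19177  36:19013  37:12191  38:6573  39:6221
  40:19346  41:7775  42:18711  43:4500  44:4022  45:12880  46:14530  47:6684
  48:4749  49:3419  50:13859  51:13603  52:19517  53:9286  54:13608  55:1457
  56:10188  57:11183  58:12383  59:12124  60:8901  61:6118  62:11895  63:17156
  64:8747  65:3122  66:8081  67:11954  68:3778  69:15396  70:14453  71:5186
  72:2842  73:818  74:1388  75:19740  76:2730  77:5902  78:13140  79:14141
  80:13642  81:18460  82:12327  83:14666  84:14777  85:13305  86:17351  87:3462
  88:18327  89:13371  90:18635  91:19363  92:6290  93:9794  94:16228  95:5219
  96:3484  97:18755  98:5356  99:7965  100:11513  101:18803  102:11737  103:8635
  104:8206  105:19833  106:6355  107:14690  108:7981  109:13640  110:5711  111:3977
  112:15636  113:6412  114:8536  115:6280  116:5968  117:14424  118:10069  119:1605
  120:14883  121:9920  122:522  123:11971  124:2293  125:6479  126:6208  127:6383
  128:13419  129:5043  130:60  131:2983  132:10824  133:10846  134:11274  135:3259
  136:12562  137:4712  138:17225  139:19168  140:11575  141:14562
Giant step factor: 16361^(-142) ≡ 4702 (mod 19973).
Scan 10403·4702^i mod 19973 for i = 0, 1, …:
  i=0: 10403   i=1: 1029   i=2: 4892   i=3: 13261
  i=4: 17489   i=5: 4437   i=6: 10962   i=7: 12984
  i=8: 13280   i=9: 6962     …   i=82: 10351
  i=83: 16174
Match at i=83, j=31: x = 83·142 + 31 = 11817.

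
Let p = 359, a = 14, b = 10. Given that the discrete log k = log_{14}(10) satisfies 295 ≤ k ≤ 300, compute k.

Compute 14^295 mod 359 = 286, then multiply by 14 repeatedly:
  14^295=286  14^296=55  14^297=52  14^298=10
Found 10 at exponent 298.

298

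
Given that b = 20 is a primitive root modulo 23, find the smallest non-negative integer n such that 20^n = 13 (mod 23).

Successive powers of 20 modulo 23:
  20^0=1  20^1=20  20^2=9  20^3=19  20^4=12  20^5=10
  20^6=16  20^7=21  20^8=6  20^9=5  20^10=8  20^11=22
  20^12=3  20^13=14  20^14=4  20^15=11  20^16=13
So 20^16 ≡ 13 (mod 23), giving n = 16.

16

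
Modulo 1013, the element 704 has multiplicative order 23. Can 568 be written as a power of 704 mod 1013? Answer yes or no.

no

⟨704⟩ has order 23; its elements mod 1013 are {1, 16, 44, 92, 121, 190, 223, 253, 256, 259, 360, 459, 529, 586, 645, 695, 704, 837, 923, 949, 990, 1002, 1009}.
568 is not in this set.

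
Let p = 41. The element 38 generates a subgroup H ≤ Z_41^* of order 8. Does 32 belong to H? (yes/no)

yes

⟨38⟩ has order 8; its elements mod 41 are {1, 3, 9, 14, 27, 32, 38, 40}.
32 is in this set.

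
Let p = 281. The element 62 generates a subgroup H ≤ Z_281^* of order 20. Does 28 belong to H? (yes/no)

28 ∈ ⟨62⟩ iff 28^20 ≡ 1 (mod 281), since |⟨62⟩| = 20.
28^20 mod 281 = 249.
Since 249 ≠ 1, 28 does not lie in the subgroup.

no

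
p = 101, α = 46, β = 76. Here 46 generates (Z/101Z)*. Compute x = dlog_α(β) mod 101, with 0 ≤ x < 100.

54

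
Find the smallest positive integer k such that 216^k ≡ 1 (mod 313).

52

The order of 216 must divide p − 1 = 312 = 2^3 · 3 · 13.
Divisors: 1, 2, 3, 4, 6, 8, 12, 13, 24, 26, 39, 52, 78, 104, 156, 312.
Check each in increasing order: 216^1 ≡ 216;  216^2 ≡ 19;  216^3 ≡ 35;  216^4 ≡ 48;  216^6 ≡ 286;  216^8 ≡ 113;  216^12 ≡ 103;  216^13 ≡ 25;  216^24 ≡ 280;  216^26 ≡ 312;  216^39 ≡ 288;  216^52 ≡ 1.
Smallest exponent giving 1 is 52.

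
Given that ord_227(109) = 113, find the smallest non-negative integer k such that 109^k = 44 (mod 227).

50

Baby-step giant-step with m = ceil(sqrt(113)) = 11.
Baby table (109^j mod 227 for j=0..10):
  0:1  1:109  2:77  3:221  4:27  5:219  6:36  7:65
  8:48  9:11  10:64
Giant step factor: 109^(-11) ≡ 160 (mod 227).
Scan 44·160^i mod 227 for i = 0, 1, …:
  i=0: 44   i=1: 3   i=2: 26   i=3: 74
  i=4: 36
Match at i=4, j=6: k = 4·11 + 6 = 50.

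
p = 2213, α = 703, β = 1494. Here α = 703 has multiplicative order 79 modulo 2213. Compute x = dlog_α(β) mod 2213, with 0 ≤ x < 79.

Baby-step giant-step with m = ceil(sqrt(79)) = 9.
Baby table (703^j mod 2213 for j=0..8):
  0:1  1:703  2:710  3:1205  4:1749  5:1332  6:297  7:769
  8:635
Giant step factor: 703^(-9) ≡ 2017 (mod 2213).
Scan 1494·2017^i mod 2213 for i = 0, 1, …:
  i=0: 1494   i=1: 1505   i=2: 1562   i=3: 1455
  i=4: 297
Match at i=4, j=6: x = 4·9 + 6 = 42.

42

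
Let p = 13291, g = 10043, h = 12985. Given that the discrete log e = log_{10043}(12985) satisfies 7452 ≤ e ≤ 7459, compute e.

7455

Compute 10043^7452 mod 13291 = 5185, then multiply by 10043 repeatedly:
  10043^7452=5185  10043^7453=12108  10043^7454=1285  10043^7455=12985
Found 12985 at exponent 7455.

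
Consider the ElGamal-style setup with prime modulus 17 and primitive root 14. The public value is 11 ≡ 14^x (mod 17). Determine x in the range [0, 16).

Successive powers of 14 modulo 17:
  14^0=1  14^1=14  14^2=9  14^3=7  14^4=13  14^5=12
  14^6=15  14^7=6  14^8=16  14^9=3  14^10=8  14^11=10
  14^12=4  14^13=5  14^14=2  14^15=11
So 14^15 ≡ 11 (mod 17), giving x = 15.

15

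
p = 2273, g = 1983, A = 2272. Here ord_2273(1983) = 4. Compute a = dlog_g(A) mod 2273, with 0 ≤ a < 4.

2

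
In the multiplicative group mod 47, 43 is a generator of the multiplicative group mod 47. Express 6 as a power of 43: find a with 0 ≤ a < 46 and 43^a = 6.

10

Successive powers of 43 modulo 47:
  43^0=1  43^1=43  43^2=16  43^3=30  43^4=21  43^5=10
  43^6=7  43^7=19  43^8=18  43^9=22  43^10=6
So 43^10 ≡ 6 (mod 47), giving a = 10.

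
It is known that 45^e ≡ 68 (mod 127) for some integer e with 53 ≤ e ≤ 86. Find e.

70

Compute 45^53 mod 127 = 65, then multiply by 45 repeatedly:
  45^53=65  45^54=4  45^55=53  45^56=99  45^57=10
  45^58=69  45^59=57  45^60=25  45^61=109  45^62=79
  45^63=126  45^64=82  45^65=7  45^66=61  45^67=78
  45^68=81  45^69=89  45^70=68
Found 68 at exponent 70.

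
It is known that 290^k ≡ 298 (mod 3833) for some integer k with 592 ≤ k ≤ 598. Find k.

593

Compute 290^592 mod 3833 = 2433, then multiply by 290 repeatedly:
  290^592=2433  290^593=298
Found 298 at exponent 593.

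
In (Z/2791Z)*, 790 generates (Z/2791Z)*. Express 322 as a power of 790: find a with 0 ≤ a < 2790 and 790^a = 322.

2557

Baby-step giant-step with m = ceil(sqrt(2790)) = 53.
Baby table (790^j mod 2791 for j=0..52):
  0:1  1:790  2:1707  3:477  4:45  5:2058  6:1458  7:1928
  8:2025  9:507  10:1417  11:239  12:1813  13:487  14:2363  15:2382
  16:646  17:2378  18:277  19:1132  20:1160  21:952  22:1301  23:702
  24:1962  25:975  26:2725  27:889  28:1769  29:2010  30:2612  31:931
  32:1457  33:1138  34:318  35:30  36:1372  37:972  38:355  39:1350
  40:338  41:1875  42:2020  43:2139  44:1255  45:645  46:1588  47:1361
  48:655  49:1115  50:1685  51:2634  52:1565
Giant step factor: 790^(-53) ≡ 443 (mod 2791).
Scan 322·443^i mod 2791 for i = 0, 1, …:
  i=0: 322   i=1: 305   i=2: 1147   i=3: 159
  i=4: 662   i=5: 211   i=6: 1370   i=7: 1263
  i=8: 1309   i=9: 2150     …   i=47: 20
  i=48: 487
Match at i=48, j=13: a = 48·53 + 13 = 2557.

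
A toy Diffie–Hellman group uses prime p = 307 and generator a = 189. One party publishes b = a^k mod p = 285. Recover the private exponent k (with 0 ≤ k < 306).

Baby-step giant-step with m = ceil(sqrt(306)) = 18.
Baby table (189^j mod 307 for j=0..17):
  0:1  1:189  2:109  3:32  4:215  5:111  6:103  7:126
  8:175  9:226  10:41  11:74  12:171  13:84  14:219  15:253
  16:232  17:254
Giant step factor: 189^(-18) ≡ 272 (mod 307).
Scan 285·272^i mod 307 for i = 0, 1, …:
  i=0: 285   i=1: 156   i=2: 66   i=3: 146
  i=4: 109
Match at i=4, j=2: k = 4·18 + 2 = 74.

74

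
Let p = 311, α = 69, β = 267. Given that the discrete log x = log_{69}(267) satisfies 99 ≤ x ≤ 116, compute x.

102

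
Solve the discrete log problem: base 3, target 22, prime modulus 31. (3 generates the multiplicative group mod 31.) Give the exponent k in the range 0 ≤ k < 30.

17

Successive powers of 3 modulo 31:
  3^0=1  3^1=3  3^2=9  3^3=27  3^4=19  3^5=26
  3^6=16  3^7=17  3^8=20  3^9=29  3^10=25  3^11=13
  3^12=8  3^13=24  3^14=10  3^15=30  3^16=28  3^17=22
So 3^17 ≡ 22 (mod 31), giving k = 17.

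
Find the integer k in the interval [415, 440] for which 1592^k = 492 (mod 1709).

Compute 1592^415 mod 1709 = 1634, then multiply by 1592 repeatedly:
  1592^415=1634  1592^416=230  1592^417=434  1592^418=492
Found 492 at exponent 418.

418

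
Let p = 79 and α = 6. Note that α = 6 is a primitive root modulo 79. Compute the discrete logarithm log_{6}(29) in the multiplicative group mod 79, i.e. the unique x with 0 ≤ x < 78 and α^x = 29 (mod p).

Baby-step giant-step with m = ceil(sqrt(78)) = 9.
Baby table (6^j mod 79 for j=0..8):
  0:1  1:6  2:36  3:58  4:32  5:34  6:46  7:39
  8:76
Giant step factor: 6^(-9) ≡ 57 (mod 79).
Scan 29·57^i mod 79 for i = 0, 1, …:
  i=0: 29   i=1: 73   i=2: 53   i=3: 19
  i=4: 56   i=5: 32
Match at i=5, j=4: x = 5·9 + 4 = 49.

49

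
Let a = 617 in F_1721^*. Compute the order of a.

The order of 617 must divide p − 1 = 1720 = 2^3 · 5 · 43.
Divisors: 1, 2, 4, 5, 8, 10, 20, 40, 43, 86, 172, 215, 344, 430, 860, 1720.
Check each in increasing order: 617^1 ≡ 617;  617^2 ≡ 348;  617^4 ≡ 634;  617^5 ≡ 511;  617^8 ≡ 963;  617^10 ≡ 1250;  617^20 ≡ 1553;  617^40 ≡ 688;  617^43 ≡ 852;  617^86 ≡ 1363;  617^172 ≡ 810;  617^215 ≡ 1720;  617^344 ≡ 399;  617^430 ≡ 1.
Smallest exponent giving 1 is 430.

430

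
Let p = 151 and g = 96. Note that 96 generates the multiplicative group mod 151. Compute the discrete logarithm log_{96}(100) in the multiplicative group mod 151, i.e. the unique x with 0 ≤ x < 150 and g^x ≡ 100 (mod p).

Baby-step giant-step with m = ceil(sqrt(150)) = 13.
Baby table (96^j mod 151 for j=0..12):
  0:1  1:96  2:5  3:27  4:25  5:135  6:125  7:71
  8:21  9:53  10:105  11:114  12:72
Giant step factor: 96^(-13) ≡ 111 (mod 151).
Scan 100·111^i mod 151 for i = 0, 1, …:
  i=0: 100   i=1: 77   i=2: 91   i=3: 135
Match at i=3, j=5: x = 3·13 + 5 = 44.

44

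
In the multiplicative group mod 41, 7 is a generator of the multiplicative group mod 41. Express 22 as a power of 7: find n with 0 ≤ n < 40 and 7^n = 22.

11

Successive powers of 7 modulo 41:
  7^0=1  7^1=7  7^2=8  7^3=15  7^4=23  7^5=38
  7^6=20  7^7=17  7^8=37  7^9=13  7^10=9  7^11=22
So 7^11 ≡ 22 (mod 41), giving n = 11.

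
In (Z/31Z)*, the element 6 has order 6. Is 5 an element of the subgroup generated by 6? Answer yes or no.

yes

⟨6⟩ has order 6; its elements mod 31 are {1, 5, 6, 25, 26, 30}.
5 is in this set.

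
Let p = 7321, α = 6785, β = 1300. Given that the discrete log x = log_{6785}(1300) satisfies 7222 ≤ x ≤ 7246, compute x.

7231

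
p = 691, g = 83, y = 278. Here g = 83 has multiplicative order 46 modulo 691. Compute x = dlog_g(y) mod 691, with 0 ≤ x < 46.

29

Successive powers of 83 modulo 691:
  83^0=1  83^1=83  83^2=670  83^3=330  83^4=441  83^5=671
  83^6=413  83^7=420  83^8=310  83^9=163  83^10=400  83^11=32
  83^12=583  83^13=19  83^14=195  83^15=292  83^16=51  83^17=87
  83^18=311  83^19=246  83^20=379  83^21=362  83^22=333  83^23=690
  83^24=608  83^25=21  83^26=361  83^27=250  83^28=20  83^29=278
So 83^29 ≡ 278 (mod 691), giving x = 29.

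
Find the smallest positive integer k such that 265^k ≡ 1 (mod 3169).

1584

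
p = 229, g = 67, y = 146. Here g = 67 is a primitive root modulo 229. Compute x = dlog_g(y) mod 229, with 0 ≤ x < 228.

Baby-step giant-step with m = ceil(sqrt(228)) = 16.
Baby table (67^j mod 229 for j=0..15):
  0:1  1:67  2:138  3:86  4:37  5:189  6:68  7:205
  8:224  9:123  10:226  11:28  12:44  13:200  14:118  15:120
Giant step factor: 67^(-16) ≡ 55 (mod 229).
Scan 146·55^i mod 229 for i = 0, 1, …:
  i=0: 146   i=1: 15   i=2: 138
Match at i=2, j=2: x = 2·16 + 2 = 34.

34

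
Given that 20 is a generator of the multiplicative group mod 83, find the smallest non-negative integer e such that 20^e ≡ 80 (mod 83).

35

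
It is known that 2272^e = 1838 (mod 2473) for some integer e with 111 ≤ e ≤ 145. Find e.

Compute 2272^111 mod 2473 = 2175, then multiply by 2272 repeatedly:
  2272^111=2175  2272^112=546  2272^113=1539  2272^114=2259  2272^115=973
  2272^116=2267  2272^117=1838
Found 1838 at exponent 117.

117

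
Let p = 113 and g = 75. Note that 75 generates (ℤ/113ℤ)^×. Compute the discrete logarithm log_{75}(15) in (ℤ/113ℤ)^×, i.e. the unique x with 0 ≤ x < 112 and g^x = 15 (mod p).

28

Baby-step giant-step with m = ceil(sqrt(112)) = 11.
Baby table (75^j mod 113 for j=0..10):
  0:1  1:75  2:88  3:46  4:60  5:93  6:82  7:48
  8:97  9:43  10:61
Giant step factor: 75^(-11) ≡ 37 (mod 113).
Scan 15·37^i mod 113 for i = 0, 1, …:
  i=0: 15   i=1: 103   i=2: 82
Match at i=2, j=6: x = 2·11 + 6 = 28.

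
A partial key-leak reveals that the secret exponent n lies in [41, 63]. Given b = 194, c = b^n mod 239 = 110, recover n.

44

Compute 194^41 mod 239 = 78, then multiply by 194 repeatedly:
  194^41=78  194^42=75  194^43=210  194^44=110
Found 110 at exponent 44.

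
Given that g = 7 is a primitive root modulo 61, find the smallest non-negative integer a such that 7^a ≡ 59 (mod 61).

19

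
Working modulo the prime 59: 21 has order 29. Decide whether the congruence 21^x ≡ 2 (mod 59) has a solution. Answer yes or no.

no

2 ∈ ⟨21⟩ iff 2^29 ≡ 1 (mod 59), since |⟨21⟩| = 29.
2^29 mod 59 = 58.
Since 58 ≠ 1, 2 does not lie in the subgroup.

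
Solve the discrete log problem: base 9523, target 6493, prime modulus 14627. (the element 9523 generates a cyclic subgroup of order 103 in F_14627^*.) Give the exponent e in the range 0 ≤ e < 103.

32

Baby-step giant-step with m = ceil(sqrt(103)) = 11.
Baby table (9523^j mod 14627 for j=0..10):
  0:1  1:9523  2:129  3:14426  4:2014  5:3325  6:11147  7:4742
  8:4517  9:12011  10:12240
Giant step factor: 9523^(-11) ≡ 10532 (mod 14627).
Scan 6493·10532^i mod 14627 for i = 0, 1, …:
  i=0: 6493   i=1: 3051   i=2: 12240
Match at i=2, j=10: e = 2·11 + 10 = 32.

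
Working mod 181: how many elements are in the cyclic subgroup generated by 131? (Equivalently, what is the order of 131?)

180

The order of 131 must divide p − 1 = 180 = 2^2 · 3^2 · 5.
Divisors: 1, 2, 3, 4, 5, 6, 9, 10, 12, 15, 18, 20, 30, 36, 45, 60, 90, 180.
Check each in increasing order: 131^1 ≡ 131;  131^2 ≡ 147;  131^3 ≡ 71;  131^4 ≡ 70;  131^5 ≡ 120;  131^6 ≡ 154;  131^9 ≡ 74;  131^10 ≡ 101;  131^12 ≡ 5;  131^15 ≡ 174;  131^18 ≡ 46;  131^20 ≡ 65;  131^30 ≡ 49;  131^36 ≡ 125;  131^45 ≡ 19;  131^60 ≡ 48;  131^90 ≡ 180;  131^180 ≡ 1.
Smallest exponent giving 1 is 180.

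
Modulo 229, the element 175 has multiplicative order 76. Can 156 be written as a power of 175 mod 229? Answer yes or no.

no

156 ∈ ⟨175⟩ iff 156^76 ≡ 1 (mod 229), since |⟨175⟩| = 76.
156^76 mod 229 = 134.
Since 134 ≠ 1, 156 does not lie in the subgroup.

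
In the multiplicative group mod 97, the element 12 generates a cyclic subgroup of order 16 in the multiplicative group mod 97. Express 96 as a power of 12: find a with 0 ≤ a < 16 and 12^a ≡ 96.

8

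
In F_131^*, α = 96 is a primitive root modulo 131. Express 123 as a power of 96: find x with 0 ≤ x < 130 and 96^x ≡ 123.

Baby-step giant-step with m = ceil(sqrt(130)) = 12.
Baby table (96^j mod 131 for j=0..11):
  0:1  1:96  2:46  3:93  4:20  5:86  6:3  7:26
  8:7  9:17  10:60  11:127
Giant step factor: 96^(-12) ≡ 102 (mod 131).
Scan 123·102^i mod 131 for i = 0, 1, …:
  i=0: 123   i=1: 101   i=2: 84   i=3: 53
  i=4: 35   i=5: 33   i=6: 91   i=7: 112
  i=8: 27   i=9: 3
Match at i=9, j=6: x = 9·12 + 6 = 114.

114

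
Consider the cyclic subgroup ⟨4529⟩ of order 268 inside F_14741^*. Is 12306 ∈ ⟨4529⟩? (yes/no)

no

12306 ∈ ⟨4529⟩ iff 12306^268 ≡ 1 (mod 14741), since |⟨4529⟩| = 268.
12306^268 mod 14741 = 664.
Since 664 ≠ 1, 12306 does not lie in the subgroup.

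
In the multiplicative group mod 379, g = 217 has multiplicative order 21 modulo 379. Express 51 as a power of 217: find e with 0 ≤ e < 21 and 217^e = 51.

7

Successive powers of 217 modulo 379:
  217^0=1  217^1=217  217^2=93  217^3=94  217^4=311  217^5=25
  217^6=119  217^7=51
So 217^7 ≡ 51 (mod 379), giving e = 7.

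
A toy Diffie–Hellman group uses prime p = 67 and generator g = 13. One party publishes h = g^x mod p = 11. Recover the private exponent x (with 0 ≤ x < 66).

17

Baby-step giant-step with m = ceil(sqrt(66)) = 9.
Baby table (13^j mod 67 for j=0..8):
  0:1  1:13  2:35  3:53  4:19  5:46  6:62  7:2
  8:26
Giant step factor: 13^(-9) ≡ 45 (mod 67).
Scan 11·45^i mod 67 for i = 0, 1, …:
  i=0: 11   i=1: 26
Match at i=1, j=8: x = 1·9 + 8 = 17.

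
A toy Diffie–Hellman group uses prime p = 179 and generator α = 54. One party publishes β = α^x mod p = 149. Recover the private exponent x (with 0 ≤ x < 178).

Baby-step giant-step with m = ceil(sqrt(178)) = 14.
Baby table (54^j mod 179 for j=0..13):
  0:1  1:54  2:52  3:123  4:19  5:131  6:93  7:10
  8:3  9:162  10:156  11:11  12:57  13:35
Giant step factor: 54^(-14) ≡ 145 (mod 179).
Scan 149·145^i mod 179 for i = 0, 1, …:
  i=0: 149   i=1: 125   i=2: 46   i=3: 47
  i=4: 13   i=5: 95   i=6: 171   i=7: 93
Match at i=7, j=6: x = 7·14 + 6 = 104.

104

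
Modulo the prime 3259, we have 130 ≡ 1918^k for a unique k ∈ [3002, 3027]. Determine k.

Compute 1918^3002 mod 3259 = 1999, then multiply by 1918 repeatedly:
  1918^3002=1999  1918^3003=1498  1918^3004=1985  1918^3005=718  1918^3006=1826
  1918^3007=2102  1918^3008=253  1918^3009=2922  1918^3010=2175  1918^3011=130
Found 130 at exponent 3011.

3011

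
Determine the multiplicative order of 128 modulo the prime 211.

30

The order of 128 must divide p − 1 = 210 = 2 · 3 · 5 · 7.
Divisors: 1, 2, 3, 5, 6, 7, 10, 14, 15, 21, 30, 35, 42, 70, 105, 210.
Check each in increasing order: 128^1 ≡ 128;  128^2 ≡ 137;  128^3 ≡ 23;  128^5 ≡ 197;  128^6 ≡ 107;  128^7 ≡ 192;  128^10 ≡ 196;  128^14 ≡ 150;  128^15 ≡ 210;  128^21 ≡ 104;  128^30 ≡ 1.
Smallest exponent giving 1 is 30.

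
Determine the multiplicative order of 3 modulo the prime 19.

The order of 3 must divide p − 1 = 18 = 2 · 3^2.
Divisors: 1, 2, 3, 6, 9, 18.
Check each in increasing order: 3^1 ≡ 3;  3^2 ≡ 9;  3^3 ≡ 8;  3^6 ≡ 7;  3^9 ≡ 18;  3^18 ≡ 1.
Smallest exponent giving 1 is 18.

18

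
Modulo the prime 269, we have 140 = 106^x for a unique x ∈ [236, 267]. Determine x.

Compute 106^236 mod 269 = 21, then multiply by 106 repeatedly:
  106^236=21  106^237=74  106^238=43  106^239=254  106^240=24
  106^241=123  106^242=126  106^243=175  106^244=258  106^245=179
  106^246=144  106^247=200  106^248=218  106^249=243  106^250=203
  106^251=267  106^252=57  106^253=124  106^254=232  106^255=113
  106^256=142  106^257=257  106^258=73  106^259=206  106^260=47
  106^261=140
Found 140 at exponent 261.

261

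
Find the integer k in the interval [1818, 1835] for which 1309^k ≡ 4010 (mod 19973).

Compute 1309^1818 mod 19973 = 4010, then multiply by 1309 repeatedly:
  1309^1818=4010
Found 4010 at exponent 1818.

1818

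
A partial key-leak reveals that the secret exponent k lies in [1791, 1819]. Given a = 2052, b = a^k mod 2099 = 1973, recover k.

1804

Compute 2052^1791 mod 2099 = 1223, then multiply by 2052 repeatedly:
  2052^1791=1223  2052^1792=1291  2052^1793=194  2052^1794=1377  2052^1795=350
  2052^1796=342  2052^1797=718  2052^1798=1937  2052^1799=1317  2052^1800=1071
  2052^1801=39  2052^1802=266  2052^1803=92  2052^1804=1973
Found 1973 at exponent 1804.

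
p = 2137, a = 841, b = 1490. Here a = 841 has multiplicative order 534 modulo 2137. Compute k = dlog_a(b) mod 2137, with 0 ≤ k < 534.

509

Baby-step giant-step with m = ceil(sqrt(534)) = 24.
Baby table (841^j mod 2137 for j=0..23):
  0:1  1:841  2:2071  3:56  4:82  5:578  6:999  7:318
  8:313  9:382  10:712  11:432  12:22  13:1406  14:685  15:1232
  16:1804  17:2031  18:608  19:585  20:475  21:1993  22:705  23:956
Giant step factor: 841^(-24) ≡ 808 (mod 2137).
Scan 1490·808^i mod 2137 for i = 0, 1, …:
  i=0: 1490   i=1: 789   i=2: 686   i=3: 805
  i=4: 792   i=5: 973   i=6: 1905   i=7: 600
  i=8: 1838   i=9: 2026     …   i=20: 1942
  i=21: 578
Match at i=21, j=5: k = 21·24 + 5 = 509.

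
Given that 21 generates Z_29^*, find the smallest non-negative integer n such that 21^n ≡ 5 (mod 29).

Successive powers of 21 modulo 29:
  21^0=1  21^1=21  21^2=6  21^3=10  21^4=7  21^5=2
  21^6=13  21^7=12  21^8=20  21^9=14  21^10=4  21^11=26
  21^12=24  21^13=11  21^14=28  21^15=8  21^16=23  21^17=19
  21^18=22  21^19=27  21^20=16  21^21=17  21^22=9  21^23=15
  21^24=25  21^25=3  21^26=5
So 21^26 ≡ 5 (mod 29), giving n = 26.

26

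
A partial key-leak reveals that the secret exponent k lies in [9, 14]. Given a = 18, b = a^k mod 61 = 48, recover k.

10

Compute 18^9 mod 61 = 23, then multiply by 18 repeatedly:
  18^9=23  18^10=48
Found 48 at exponent 10.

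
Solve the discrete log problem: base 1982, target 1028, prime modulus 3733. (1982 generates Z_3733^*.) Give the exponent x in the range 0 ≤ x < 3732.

1118

Baby-step giant-step with m = ceil(sqrt(3732)) = 62.
Baby table (1982^j mod 3733 for j=0..61):
  0:1  1:1982  2:1208  3:1403  4:3394  5:42  6:1118  7:2207
  8:2931  9:694  10:1764  11:2160  12:3102  13:3646  14:3017  15:3161
  16:1128  17:3362  18:79  19:3525  20:2107  21:2580  22:3083  23:3318
  24:2463  25:2635  26:103  27:2564  28:1235  29:2655  30:2413  31:593
  32:3164  33:3341  34:3253  35:555  36:2508  37:2233  38:2201  39:2238
  40:912  41:812  42:461  43:2850  44:671  45:974  46:507  47:697
  48:244  49:2051  50:3578  51:2629  52:3143  53:2782  54:283  55:956
  56:2161  57:1351  58:1121  59:687  60:2822  61:1170
Giant step factor: 1982^(-62) ≡ 1869 (mod 3733).
Scan 1028·1869^i mod 3733 for i = 0, 1, …:
  i=0: 1028   i=1: 2570   i=2: 2692   i=3: 2997
  i=4: 1893   i=5: 2866   i=6: 3432   i=7: 1114
  i=8: 2785   i=9: 1363     …   i=17: 2723
  i=18: 1208
Match at i=18, j=2: x = 18·62 + 2 = 1118.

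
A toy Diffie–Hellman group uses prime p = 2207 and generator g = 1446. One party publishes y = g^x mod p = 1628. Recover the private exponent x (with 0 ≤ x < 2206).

1711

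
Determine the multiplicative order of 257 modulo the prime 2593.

1296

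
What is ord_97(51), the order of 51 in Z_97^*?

The order of 51 must divide p − 1 = 96 = 2^5 · 3.
Divisors: 1, 2, 3, 4, 6, 8, 12, 16, 24, 32, 48, 96.
Check each in increasing order: 51^1 ≡ 51;  51^2 ≡ 79;  51^3 ≡ 52;  51^4 ≡ 33;  51^6 ≡ 85;  51^8 ≡ 22;  51^12 ≡ 47;  51^16 ≡ 96;  51^24 ≡ 75;  51^32 ≡ 1.
Smallest exponent giving 1 is 32.

32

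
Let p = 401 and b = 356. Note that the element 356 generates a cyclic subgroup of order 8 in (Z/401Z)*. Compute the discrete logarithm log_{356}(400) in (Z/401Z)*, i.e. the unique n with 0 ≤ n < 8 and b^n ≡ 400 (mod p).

4

Successive powers of 356 modulo 401:
  356^0=1  356^1=356  356^2=20  356^3=303  356^4=400
So 356^4 ≡ 400 (mod 401), giving n = 4.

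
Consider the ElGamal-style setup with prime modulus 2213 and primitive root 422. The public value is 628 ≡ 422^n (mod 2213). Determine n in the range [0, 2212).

985

Baby-step giant-step with m = ceil(sqrt(2212)) = 48.
Baby table (422^j mod 2213 for j=0..47):
  0:1  1:422  2:1044  3:181  4:1140  5:859  6:1779  7:531
  8:569  9:1114  10:952  11:1191  12:251  13:1911  14:910  15:1171
  16:663  17:948  18:1716  19:501  20:1187  21:776  22:2161  23:186
  24:1037  25:1653  26:471  27:1805  28:438  29:1157  30:1394  31:1823
  32:1395  33:32  34:226  35:213  36:1366  37:1072  38:932  39:1603
  40:1501  41:504  42:240  43:1695  44:491  45:1393  46:1401  47:351
Giant step factor: 422^(-48) ≡ 1307 (mod 2213).
Scan 628·1307^i mod 2213 for i = 0, 1, …:
  i=0: 628   i=1: 1986   i=2: 2066   i=3: 402
  i=4: 933   i=5: 68   i=6: 356   i=7: 562
  i=8: 2031   i=9: 1130     …   i=19: 1559
  i=20: 1653
Match at i=20, j=25: n = 20·48 + 25 = 985.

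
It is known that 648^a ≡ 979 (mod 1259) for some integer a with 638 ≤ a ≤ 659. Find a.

Compute 648^638 mod 1259 = 816, then multiply by 648 repeatedly:
  648^638=816  648^639=1247  648^640=1037  648^641=929  648^642=190
  648^643=997  648^644=189  648^645=349  648^646=791  648^647=155
  648^648=979
Found 979 at exponent 648.

648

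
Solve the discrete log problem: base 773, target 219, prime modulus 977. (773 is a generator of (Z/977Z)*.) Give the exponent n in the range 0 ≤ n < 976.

124

Baby-step giant-step with m = ceil(sqrt(976)) = 32.
Baby table (773^j mod 977 for j=0..31):
  0:1  1:773  2:582  3:466  4:682  5:583  6:262  7:287
  8:72  9:944  10:870  11:334  12:254  13:942  14:301  15:147
  16:299  17:555  18:112  19:600  20:702  21:411  22:178  23:814
  24:34  25:880  26:248  27:212  28:717  29:282  30:115  31:965
Giant step factor: 773^(-32) ≡ 89 (mod 977).
Scan 219·89^i mod 977 for i = 0, 1, …:
  i=0: 219   i=1: 928   i=2: 524   i=3: 717
Match at i=3, j=28: n = 3·32 + 28 = 124.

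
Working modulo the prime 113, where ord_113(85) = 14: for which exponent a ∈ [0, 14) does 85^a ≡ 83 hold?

3

Successive powers of 85 modulo 113:
  85^0=1  85^1=85  85^2=106  85^3=83
So 85^3 ≡ 83 (mod 113), giving a = 3.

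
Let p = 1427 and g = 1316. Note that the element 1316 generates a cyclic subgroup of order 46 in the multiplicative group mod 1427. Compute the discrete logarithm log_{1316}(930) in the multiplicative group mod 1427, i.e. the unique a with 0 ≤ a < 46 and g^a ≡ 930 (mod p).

15

Baby-step giant-step with m = ceil(sqrt(46)) = 7.
Baby table (1316^j mod 1427 for j=0..6):
  0:1  1:1316  2:905  3:862  4:1354  5:968  6:1004
Giant step factor: 1316^(-7) ≡ 486 (mod 1427).
Scan 930·486^i mod 1427 for i = 0, 1, …:
  i=0: 930   i=1: 1048   i=2: 1316
Match at i=2, j=1: a = 2·7 + 1 = 15.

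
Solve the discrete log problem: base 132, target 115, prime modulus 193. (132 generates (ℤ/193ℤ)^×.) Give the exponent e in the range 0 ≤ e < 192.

173

Baby-step giant-step with m = ceil(sqrt(192)) = 14.
Baby table (132^j mod 193 for j=0..13):
  0:1  1:132  2:54  3:180  4:21  5:70  6:169  7:113
  8:55  9:119  10:75  11:57  12:190  13:183
Giant step factor: 132^(-14) ≡ 137 (mod 193).
Scan 115·137^i mod 193 for i = 0, 1, …:
  i=0: 115   i=1: 122   i=2: 116   i=3: 66
  i=4: 164   i=5: 80   i=6: 152   i=7: 173
  i=8: 155   i=9: 5   i=10: 106   i=11: 47
  i=12: 70
Match at i=12, j=5: e = 12·14 + 5 = 173.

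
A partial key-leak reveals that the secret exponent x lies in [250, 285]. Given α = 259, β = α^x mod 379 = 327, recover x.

Compute 259^250 mod 379 = 26, then multiply by 259 repeatedly:
  259^250=26  259^251=291  259^252=327
Found 327 at exponent 252.

252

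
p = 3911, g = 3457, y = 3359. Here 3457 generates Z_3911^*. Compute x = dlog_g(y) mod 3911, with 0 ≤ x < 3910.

3080

Baby-step giant-step with m = ceil(sqrt(3910)) = 63.
Baby table (3457^j mod 3911 for j=0..62):
  0:1  1:3457  2:2744  3:1833  4:861  5:206  6:340  7:2080
  8:2142  9:1371  10:3326  11:3553  12:2181  13:3220  14:834  15:731
  16:561  17:3432  18:2361  19:3631  20:1968  21:2147  22:3012  23:1402
  24:985  25:2575  26:339  27:2534  28:3309  29:3449  30:2465  31:3347
  32:1841  33:1140  34:2603  35:3271  36:1146  37:3790  38:180  39:411
  40:1134  41:1416  42:2451  43:1881  44:2535  45:2855  46:2282  47:387
  48:297  49:2047  50:1480  51:772  52:1502  53:2517  54:3205  55:3733
  56:2592  57:443  58:2250  59:3182  60:2442  61:2056  62:1305
Giant step factor: 3457^(-63) ≡ 3112 (mod 3911).
Scan 3359·3112^i mod 3911 for i = 0, 1, …:
  i=0: 3359   i=1: 3016   i=2: 3303   i=3: 828
  i=4: 3298   i=5: 912   i=6: 2669   i=7: 2875
  i=8: 2543   i=9: 1863     …   i=47: 3198
  i=48: 2592
Match at i=48, j=56: x = 48·63 + 56 = 3080.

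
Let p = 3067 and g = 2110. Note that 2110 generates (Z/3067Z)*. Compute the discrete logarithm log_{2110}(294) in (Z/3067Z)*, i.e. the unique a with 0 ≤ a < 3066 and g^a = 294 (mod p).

Baby-step giant-step with m = ceil(sqrt(3066)) = 56.
Baby table (2110^j mod 3067 for j=0..55):
  0:1  1:2110  2:1883  3:1365  4:237  5:149  6:1556  7:1470
  8:963  9:1576  10:732  11:1819  12:1273  13:2405  14:1732  15:1723
  16:1135  17:2590  18:2573  19:440  20:2166  21:430  22:2535  23:2
  24:1153  25:699  26:2730  27:474  28:298  29:45  30:2940  31:1926
  32:85  33:1464  34:571  35:2546  36:1743  37:397  38:379  39:2270
  40:2113  41:2079  42:880  43:1265  44:860  45:2003  46:4  47:2306
  48:1398  49:2393  50:948  51:596  52:90  53:2813  54:785  55:170
Giant step factor: 2110^(-56) ≡ 684 (mod 3067).
Scan 294·684^i mod 3067 for i = 0, 1, …:
  i=0: 294   i=1: 1741   i=2: 848   i=3: 369
  i=4: 902   i=5: 501   i=6: 2247   i=7: 381
  i=8: 2976   i=9: 2163     …   i=14: 838
  i=15: 2730
Match at i=15, j=26: a = 15·56 + 26 = 866.

866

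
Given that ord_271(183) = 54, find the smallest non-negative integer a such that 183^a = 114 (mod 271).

22

Successive powers of 183 modulo 271:
  183^0=1  183^1=183  183^2=156  183^3=93  183^4=217  183^5=145
  183^6=248  183^7=127  183^8=206  183^9=29  183^10=158  183^11=188
  183^12=258  183^13=60  183^14=140  183^15=146  183^16=160  183^17=12
  183^18=28  183^19=246  183^20=32  183^21=165  183^22=114
So 183^22 ≡ 114 (mod 271), giving a = 22.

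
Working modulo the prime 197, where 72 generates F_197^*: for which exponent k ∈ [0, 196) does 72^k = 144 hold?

Baby-step giant-step with m = ceil(sqrt(196)) = 14.
Baby table (72^j mod 197 for j=0..13):
  0:1  1:72  2:62  3:130  4:101  5:180  6:155  7:128
  8:154  9:56  10:92  11:123  12:188  13:140
Giant step factor: 72^(-14) ≡ 6 (mod 197).
Scan 144·6^i mod 197 for i = 0, 1, …:
  i=0: 144   i=1: 76   i=2: 62
Match at i=2, j=2: k = 2·14 + 2 = 30.

30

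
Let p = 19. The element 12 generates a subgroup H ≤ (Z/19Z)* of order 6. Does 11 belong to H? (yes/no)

yes

⟨12⟩ has order 6; its elements mod 19 are {1, 7, 8, 11, 12, 18}.
11 is in this set.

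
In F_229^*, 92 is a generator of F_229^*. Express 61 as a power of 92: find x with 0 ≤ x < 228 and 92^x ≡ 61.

Baby-step giant-step with m = ceil(sqrt(228)) = 16.
Baby table (92^j mod 229 for j=0..15):
  0:1  1:92  2:220  3:88  4:81  5:124  6:187  7:29
  8:149  9:197  10:33  11:59  12:161  13:156  14:154  15:199
Giant step factor: 92^(-16) ≡ 19 (mod 229).
Scan 61·19^i mod 229 for i = 0, 1, …:
  i=0: 61   i=1: 14   i=2: 37   i=3: 16
  i=4: 75   i=5: 51   i=6: 53   i=7: 91
  i=8: 126   i=9: 104   i=10: 144   i=11: 217
  i=12: 1
Match at i=12, j=0: x = 12·16 + 0 = 192.

192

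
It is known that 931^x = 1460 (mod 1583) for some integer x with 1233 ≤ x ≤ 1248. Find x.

Compute 931^1233 mod 1583 = 574, then multiply by 931 repeatedly:
  931^1233=574  931^1234=923  931^1235=1327  931^1236=697  931^1237=1460
Found 1460 at exponent 1237.

1237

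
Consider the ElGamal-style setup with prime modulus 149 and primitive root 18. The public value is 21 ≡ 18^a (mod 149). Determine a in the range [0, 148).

Successive powers of 18 modulo 149:
  18^0=1  18^1=18  18^2=26  18^3=21
So 18^3 ≡ 21 (mod 149), giving a = 3.

3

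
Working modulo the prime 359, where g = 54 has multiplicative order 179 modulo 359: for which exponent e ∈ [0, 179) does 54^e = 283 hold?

176

Baby-step giant-step with m = ceil(sqrt(179)) = 14.
Baby table (54^j mod 359 for j=0..13):
  0:1  1:54  2:44  3:222  4:141  5:75  6:101  7:69
  8:136  9:164  10:240  11:36  12:149  13:148
Giant step factor: 54^(-14) ≡ 317 (mod 359).
Scan 283·317^i mod 359 for i = 0, 1, …:
  i=0: 283   i=1: 320   i=2: 202   i=3: 132
  i=4: 200   i=5: 216   i=6: 262   i=7: 125
  i=8: 135   i=9: 74   i=10: 123   i=11: 219
  i=12: 136
Match at i=12, j=8: e = 12·14 + 8 = 176.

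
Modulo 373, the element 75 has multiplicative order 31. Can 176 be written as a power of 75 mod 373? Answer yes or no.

no

176 ∈ ⟨75⟩ iff 176^31 ≡ 1 (mod 373), since |⟨75⟩| = 31.
176^31 mod 373 = 269.
Since 269 ≠ 1, 176 does not lie in the subgroup.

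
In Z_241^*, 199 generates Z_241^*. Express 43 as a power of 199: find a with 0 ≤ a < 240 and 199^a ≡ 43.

183

Baby-step giant-step with m = ceil(sqrt(240)) = 16.
Baby table (199^j mod 241 for j=0..15):
  0:1  1:199  2:77  3:140  4:145  5:176  6:79  7:56
  8:58  9:215  10:128  11:167  12:216  13:86  14:3  15:115
Giant step factor: 199^(-16) ≡ 24 (mod 241).
Scan 43·24^i mod 241 for i = 0, 1, …:
  i=0: 43   i=1: 68   i=2: 186   i=3: 126
  i=4: 132   i=5: 35   i=6: 117   i=7: 157
  i=8: 153   i=9: 57   i=10: 163   i=11: 56
Match at i=11, j=7: a = 11·16 + 7 = 183.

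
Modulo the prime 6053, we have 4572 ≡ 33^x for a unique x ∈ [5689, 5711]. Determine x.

5710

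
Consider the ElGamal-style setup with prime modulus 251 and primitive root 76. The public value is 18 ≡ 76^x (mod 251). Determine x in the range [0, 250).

49

Baby-step giant-step with m = ceil(sqrt(250)) = 16.
Baby table (76^j mod 251 for j=0..15):
  0:1  1:76  2:3  3:228  4:9  5:182  6:27  7:44
  8:81  9:132  10:243  11:145  12:227  13:184  14:179  15:50
Giant step factor: 76^(-16) ≡ 208 (mod 251).
Scan 18·208^i mod 251 for i = 0, 1, …:
  i=0: 18   i=1: 230   i=2: 150   i=3: 76
Match at i=3, j=1: x = 3·16 + 1 = 49.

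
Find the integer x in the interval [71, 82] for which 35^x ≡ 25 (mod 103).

82

Compute 35^71 mod 103 = 70, then multiply by 35 repeatedly:
  35^71=70  35^72=81  35^73=54  35^74=36  35^75=24
  35^76=16  35^77=45  35^78=30  35^79=20  35^80=82
  35^81=89  35^82=25
Found 25 at exponent 82.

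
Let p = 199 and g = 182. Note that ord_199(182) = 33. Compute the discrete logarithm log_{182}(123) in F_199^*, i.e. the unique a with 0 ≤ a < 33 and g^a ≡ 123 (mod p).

Successive powers of 182 modulo 199:
  182^0=1  182^1=182  182^2=90  182^3=62  182^4=140  182^5=8
  182^6=63  182^7=123
So 182^7 ≡ 123 (mod 199), giving a = 7.

7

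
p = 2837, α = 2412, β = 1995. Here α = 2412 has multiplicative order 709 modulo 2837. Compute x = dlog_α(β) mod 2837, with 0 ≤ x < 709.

630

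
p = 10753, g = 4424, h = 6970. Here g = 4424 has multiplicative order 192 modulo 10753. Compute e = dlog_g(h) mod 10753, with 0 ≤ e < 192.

Baby-step giant-step with m = ceil(sqrt(192)) = 14.
Baby table (4424^j mod 10753 for j=0..13):
  0:1  1:4424  2:1316  3:4611  4:623  5:3384  6:2640  7:1602
  8:1021  9:644  10:10264  11:8770  12:1656  13:3351
Giant step factor: 4424^(-14) ≡ 10249 (mod 10753).
Scan 6970·10249^i mod 10753 for i = 0, 1, …:
  i=0: 6970   i=1: 3351
Match at i=1, j=13: e = 1·14 + 13 = 27.

27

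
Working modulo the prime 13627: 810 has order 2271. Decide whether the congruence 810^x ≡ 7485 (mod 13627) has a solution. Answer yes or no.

yes

7485 ∈ ⟨810⟩ iff 7485^2271 ≡ 1 (mod 13627), since |⟨810⟩| = 2271.
7485^2271 mod 13627 = 1.
Since 1 = 1, 7485 lies in the subgroup.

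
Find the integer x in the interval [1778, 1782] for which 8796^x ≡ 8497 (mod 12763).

1782

Compute 8796^1778 mod 12763 = 4367, then multiply by 8796 repeatedly:
  8796^1778=4367  8796^1779=8265  8796^1780=892  8796^1781=9550  8796^1782=8497
Found 8497 at exponent 1782.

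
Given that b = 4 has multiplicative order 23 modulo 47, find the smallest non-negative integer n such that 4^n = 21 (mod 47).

4

Successive powers of 4 modulo 47:
  4^0=1  4^1=4  4^2=16  4^3=17  4^4=21
So 4^4 ≡ 21 (mod 47), giving n = 4.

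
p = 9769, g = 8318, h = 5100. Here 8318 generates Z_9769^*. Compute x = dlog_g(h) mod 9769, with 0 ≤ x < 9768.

5607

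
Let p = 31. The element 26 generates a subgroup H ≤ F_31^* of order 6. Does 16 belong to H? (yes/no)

⟨26⟩ has order 6; its elements mod 31 are {1, 5, 6, 25, 26, 30}.
16 is not in this set.

no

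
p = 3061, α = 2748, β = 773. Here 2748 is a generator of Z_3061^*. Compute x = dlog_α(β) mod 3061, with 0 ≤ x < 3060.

Baby-step giant-step with m = ceil(sqrt(3060)) = 56.
Baby table (2748^j mod 3061 for j=0..55):
  0:1  1:2748  2:17  3:801  4:289  5:1373  6:1852  7:1914
  8:874  9:1928  10:2614  11:2166  12:1584  13:90  14:2440  15:1530
  16:1687  17:1522  18:1130  19:1386  20:844  21:2135  22:2104  23:2624
  24:2097  25:1754  26:1978  27:2269  28:3016  29:1841  30:2296  31:687
  32:2300  33:2496  34:2368  35:2639  36:463  37:2009  38:1749  39:482
  40:2184  41:2072  42:396  43:1553  44:610  45:1913  46:1187  47:1911
  48:1813  49:1877  50:211  51:1299  52:526  53:656  54:2820  55:1969
Giant step factor: 2748^(-56) ≡ 1563 (mod 3061).
Scan 773·1563^i mod 3061 for i = 0, 1, …:
  i=0: 773   i=1: 2165   i=2: 1490   i=3: 2510
  i=4: 1989   i=5: 1892   i=6: 270   i=7: 2653
  i=8: 2045   i=9: 651     …   i=24: 1178
  i=25: 1553
Match at i=25, j=43: x = 25·56 + 43 = 1443.

1443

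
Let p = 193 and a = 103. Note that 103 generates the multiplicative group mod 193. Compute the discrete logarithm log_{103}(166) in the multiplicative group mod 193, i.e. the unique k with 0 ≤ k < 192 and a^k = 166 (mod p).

Baby-step giant-step with m = ceil(sqrt(192)) = 14.
Baby table (103^j mod 193 for j=0..13):
  0:1  1:103  2:187  3:154  4:36  5:41  6:170  7:140
  8:138  9:125  10:137  11:22  12:143  13:61
Giant step factor: 103^(-14) ≡ 92 (mod 193).
Scan 166·92^i mod 193 for i = 0, 1, …:
  i=0: 166   i=1: 25   i=2: 177   i=3: 72
  i=4: 62   i=5: 107   i=6: 1
Match at i=6, j=0: k = 6·14 + 0 = 84.

84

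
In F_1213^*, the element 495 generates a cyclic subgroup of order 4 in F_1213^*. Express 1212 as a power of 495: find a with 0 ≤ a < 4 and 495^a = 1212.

2

Successive powers of 495 modulo 1213:
  495^0=1  495^1=495  495^2=1212
So 495^2 ≡ 1212 (mod 1213), giving a = 2.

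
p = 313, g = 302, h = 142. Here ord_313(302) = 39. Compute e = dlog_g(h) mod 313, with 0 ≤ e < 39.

Successive powers of 302 modulo 313:
  302^0=1  302^1=302  302^2=121  302^3=234  302^4=243  302^5=144
  302^6=294  302^7=209  302^8=205  302^9=249  302^10=78  302^11=81
  302^12=48  302^13=98  302^14=174  302^15=277  302^16=83  302^17=26
  302^18=27  302^19=16  302^20=137  302^21=58  302^22=301  302^23=132
  302^24=113  302^25=9  302^26=214  302^27=150  302^28=228  302^29=309
  302^30=44  302^31=142
So 302^31 ≡ 142 (mod 313), giving e = 31.

31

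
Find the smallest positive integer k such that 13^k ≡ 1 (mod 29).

The order of 13 must divide p − 1 = 28 = 2^2 · 7.
Divisors: 1, 2, 4, 7, 14, 28.
Check each in increasing order: 13^1 ≡ 13;  13^2 ≡ 24;  13^4 ≡ 25;  13^7 ≡ 28;  13^14 ≡ 1.
Smallest exponent giving 1 is 14.

14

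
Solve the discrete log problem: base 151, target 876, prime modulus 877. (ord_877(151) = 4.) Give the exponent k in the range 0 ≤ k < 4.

2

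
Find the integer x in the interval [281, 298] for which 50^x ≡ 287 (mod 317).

Compute 50^281 mod 317 = 287, then multiply by 50 repeatedly:
  50^281=287
Found 287 at exponent 281.

281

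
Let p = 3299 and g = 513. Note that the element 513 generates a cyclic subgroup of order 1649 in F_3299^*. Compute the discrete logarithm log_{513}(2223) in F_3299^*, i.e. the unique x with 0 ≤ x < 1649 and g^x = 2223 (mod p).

Baby-step giant-step with m = ceil(sqrt(1649)) = 41.
Baby table (513^j mod 3299 for j=0..40):
  0:1  1:513  2:2548  3:720  4:3171  5:316  6:457  7:212
  8:3188  9:2439  10:886  11:2555  12:1012  13:1213  14:2057  15:2860
  16:2424  17:3088  18:624  19:109  20:3133  21:616  22:2603  23:2543
  24:1454  25:328  26:15  27:1097  28:1931  29:903  30:1379  31:1441
  32:257  33:3180  34:1634  35:296  36:94  37:2036  38:1984  39:1700
  40:1164
Giant step factor: 513^(-41) ≡ 2284 (mod 3299).
Scan 2223·2284^i mod 3299 for i = 0, 1, …:
  i=0: 2223   i=1: 171   i=2: 1282   i=3: 1875
  i=4: 398   i=5: 1807   i=6: 139   i=7: 772
  i=8: 1582   i=9: 883     …   i=17: 1222
  i=18: 94
Match at i=18, j=36: x = 18·41 + 36 = 774.

774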